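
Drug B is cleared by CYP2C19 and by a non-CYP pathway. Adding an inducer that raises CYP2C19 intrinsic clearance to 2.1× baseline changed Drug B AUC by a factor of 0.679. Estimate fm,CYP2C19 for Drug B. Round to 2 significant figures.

0.43

Call the CYP2C19 fraction fm. After the interaction, CL_new/CL_old = fm × 2.1 + (1 − fm).
AUC ratio = 1 / (new CL fraction), so new CL fraction = 1 / 0.679 = 1.473.
fm × 2.1 + 1 − fm = 1.473  ⇒  fm × (2.1 − 1) = 0.4728  ⇒  fm = 0.43.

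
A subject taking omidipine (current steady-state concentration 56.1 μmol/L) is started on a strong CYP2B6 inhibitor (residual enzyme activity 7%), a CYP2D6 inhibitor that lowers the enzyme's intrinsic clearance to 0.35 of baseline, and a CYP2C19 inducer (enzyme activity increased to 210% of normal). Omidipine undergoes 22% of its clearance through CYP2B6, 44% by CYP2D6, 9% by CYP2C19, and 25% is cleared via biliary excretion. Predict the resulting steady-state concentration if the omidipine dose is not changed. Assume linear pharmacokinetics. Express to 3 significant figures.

The CYP2B6 pathway (22% of clearance) drops to 0.07× activity: 0.22 × 0.07 = 0.0154.
The CYP2D6 pathway (44% of clearance) drops to 0.35× activity: 0.44 × 0.35 = 0.154.
The CYP2C19 pathway (9% of clearance) increases to 2.1× activity: 0.09 × 2.1 = 0.189.
Non-CYP routes (25%) are unchanged.
Relative clearance = 0.0154 + 0.154 + 0.189 + 0.25 = 0.6084.
Dividing the baseline by the relative clearance: 56.1 / 0.6084 = 92.2 μmol/L.

92.2 μmol/L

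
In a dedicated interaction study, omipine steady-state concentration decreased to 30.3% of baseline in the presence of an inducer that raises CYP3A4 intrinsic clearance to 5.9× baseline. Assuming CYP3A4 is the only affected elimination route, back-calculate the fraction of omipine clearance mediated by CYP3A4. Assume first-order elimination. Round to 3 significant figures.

0.469

Call the CYP3A4 fraction fm. After the interaction, CL_new/CL_old = fm × 5.9 + (1 − fm).
Steady-state concentration ratio = 1 / (new CL fraction), so new CL fraction = 1 / 0.303 = 3.3.
fm × 5.9 + 1 − fm = 3.3  ⇒  fm × (5.9 − 1) = 2.3  ⇒  fm = 0.469.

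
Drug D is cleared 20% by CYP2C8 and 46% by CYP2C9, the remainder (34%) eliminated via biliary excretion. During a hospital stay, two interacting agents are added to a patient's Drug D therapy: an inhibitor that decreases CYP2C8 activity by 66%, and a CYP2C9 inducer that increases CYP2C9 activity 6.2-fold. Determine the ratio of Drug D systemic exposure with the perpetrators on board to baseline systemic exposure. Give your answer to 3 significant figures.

CYP2C8: 0.2 × 0.34 = 0.068
CYP2C9: 0.46 × 6.2 = 2.852
Other: 0.34 (unchanged)
New clearance relative to baseline: 0.068 + 2.852 + 0.34 = 3.26.
Systemic exposure ∝ 1/CL: fold-change = 1 / 3.26 = 0.307.

0.307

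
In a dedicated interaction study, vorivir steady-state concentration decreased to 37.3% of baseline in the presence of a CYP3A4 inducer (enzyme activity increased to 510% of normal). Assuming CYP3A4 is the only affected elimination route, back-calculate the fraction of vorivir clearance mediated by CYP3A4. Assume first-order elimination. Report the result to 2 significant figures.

0.41

CL'/CL = 1 / 0.373 = 2.681
5.1·fm + (1 − fm) = 2.681
fm = (2.681 − 1) / (5.1 − 1) = 0.41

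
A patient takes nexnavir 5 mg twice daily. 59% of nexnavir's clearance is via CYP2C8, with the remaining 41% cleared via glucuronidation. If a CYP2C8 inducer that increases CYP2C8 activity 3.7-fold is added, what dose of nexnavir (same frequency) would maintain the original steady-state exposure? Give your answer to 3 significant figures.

13.0 mg

The CYP2C8 pathway (59% of clearance) rises to 3.7× activity: 0.59 × 3.7 = 2.183.
The remaining 41% of clearance is unaffected.
New clearance relative to baseline: 2.183 + 0.41 = 2.593.
To maintain the same steady-state level, dose must scale with clearance: new dose = 5 × 2.593 = 13.0 mg.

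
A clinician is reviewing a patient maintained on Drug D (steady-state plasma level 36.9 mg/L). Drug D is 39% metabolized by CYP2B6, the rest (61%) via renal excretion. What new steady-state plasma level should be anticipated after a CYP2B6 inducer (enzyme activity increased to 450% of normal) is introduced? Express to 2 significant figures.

16 mg/L

CYP2B6: 0.39 × 4.5 = 1.755
Other: 0.61 (unchanged)
New clearance relative to baseline: 1.755 + 0.61 = 2.365.
Steady-state plasma level ∝ 1/CL, so new value = 36.9 / 2.365 = 16 mg/L.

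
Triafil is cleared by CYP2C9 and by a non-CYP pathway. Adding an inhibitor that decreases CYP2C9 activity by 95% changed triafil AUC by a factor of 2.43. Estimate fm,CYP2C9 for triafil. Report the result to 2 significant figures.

CL'/CL = 1 / 2.43 = 0.4115
0.05·fm + (1 − fm) = 0.4115
fm = (0.4115 − 1) / (0.05 − 1) = 0.62

0.62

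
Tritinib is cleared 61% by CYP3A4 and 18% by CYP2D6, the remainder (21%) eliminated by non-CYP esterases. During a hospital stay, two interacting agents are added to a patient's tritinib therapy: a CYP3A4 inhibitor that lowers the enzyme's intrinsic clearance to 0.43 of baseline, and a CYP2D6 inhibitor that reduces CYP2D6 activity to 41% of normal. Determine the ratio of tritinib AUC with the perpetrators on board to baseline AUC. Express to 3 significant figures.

CYP3A4: 0.61 × 0.43 = 0.2623
CYP2D6: 0.18 × 0.41 = 0.0738
Other: 0.21 (unchanged)
New clearance relative to baseline: 0.2623 + 0.0738 + 0.21 = 0.5461.
Net AUC ratio = 1 / 0.5461 = 1.83.

1.83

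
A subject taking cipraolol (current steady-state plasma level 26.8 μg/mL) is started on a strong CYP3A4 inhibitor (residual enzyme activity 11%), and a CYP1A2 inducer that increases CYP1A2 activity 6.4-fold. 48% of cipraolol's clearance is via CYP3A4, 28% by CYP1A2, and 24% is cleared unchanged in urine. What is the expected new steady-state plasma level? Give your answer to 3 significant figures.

The CYP3A4 pathway (48% of clearance) falls to 0.11× activity: 0.48 × 0.11 = 0.0528.
The CYP1A2 pathway (28% of clearance) increases to 6.4× activity: 0.28 × 6.4 = 1.792.
The remaining 24% of clearance is unaffected.
Relative clearance = 0.0528 + 1.792 + 0.24 = 2.0848.
Steady-state plasma level ∝ 1/CL: new value = 26.8 / 2.0848 = 12.9 μg/mL.

12.9 μg/mL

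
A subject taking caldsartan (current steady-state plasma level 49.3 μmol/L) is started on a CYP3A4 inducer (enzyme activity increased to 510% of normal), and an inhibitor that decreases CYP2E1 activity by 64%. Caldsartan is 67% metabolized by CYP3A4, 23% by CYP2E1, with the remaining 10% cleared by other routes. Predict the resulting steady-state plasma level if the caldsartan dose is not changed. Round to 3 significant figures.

The CYP3A4 pathway (67% of clearance) increases to 5.1× activity: 0.67 × 5.1 = 3.417.
The CYP2E1 pathway (23% of clearance) falls to 0.36× activity: 0.23 × 0.36 = 0.0828.
Non-CYP routes (10%) are unchanged.
New clearance relative to baseline: 3.417 + 0.0828 + 0.1 = 3.5998.
New steady-state plasma level = 49.3 / 3.5998 = 13.7 μmol/L (concentration scales inversely with clearance).

13.7 μmol/L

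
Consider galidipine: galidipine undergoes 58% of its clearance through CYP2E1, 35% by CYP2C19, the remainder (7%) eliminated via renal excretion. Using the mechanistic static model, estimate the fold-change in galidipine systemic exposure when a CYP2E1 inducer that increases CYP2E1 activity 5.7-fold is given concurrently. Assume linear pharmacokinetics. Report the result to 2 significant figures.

0.27

CYP2E1: 0.58 × 5.7 = 3.306
CYP2C19: 0.35 (unchanged)
Other: 0.07 (unchanged)
Relative clearance = 3.306 + 0.35 + 0.07 = 3.726.
Systemic exposure is inversely proportional to clearance, so the fold-change is 1 / 3.726 = 0.27.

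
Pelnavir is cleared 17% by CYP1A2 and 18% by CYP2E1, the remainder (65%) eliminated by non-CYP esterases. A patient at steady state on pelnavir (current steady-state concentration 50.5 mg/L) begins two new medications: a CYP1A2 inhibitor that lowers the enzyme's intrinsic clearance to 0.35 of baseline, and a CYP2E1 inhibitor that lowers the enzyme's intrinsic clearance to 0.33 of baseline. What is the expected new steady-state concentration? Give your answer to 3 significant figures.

65.7 mg/L

The CYP1A2 pathway (17% of clearance) falls to 0.35× activity: 0.17 × 0.35 = 0.0595.
The CYP2E1 pathway (18% of clearance) falls to 0.33× activity: 0.18 × 0.33 = 0.0594.
Non-CYP routes (65%) are unchanged.
Relative clearance = 0.0595 + 0.0594 + 0.65 = 0.7689.
New steady-state concentration = 50.5 / 0.7689 = 65.7 mg/L (concentration scales inversely with clearance).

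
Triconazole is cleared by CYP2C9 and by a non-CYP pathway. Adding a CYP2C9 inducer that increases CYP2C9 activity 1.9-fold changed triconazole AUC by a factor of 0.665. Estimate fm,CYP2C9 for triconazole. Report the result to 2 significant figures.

Let fm be the CYP2C9 fraction. New clearance relative to baseline = fm × 1.9 + (1 − fm).
AUC ratio = 1 / (new CL fraction), so new CL fraction = 1 / 0.665 = 1.504.
fm × 1.9 + 1 − fm = 1.504  ⇒  fm × (1.9 − 1) = 0.5038  ⇒  fm = 0.56.

0.56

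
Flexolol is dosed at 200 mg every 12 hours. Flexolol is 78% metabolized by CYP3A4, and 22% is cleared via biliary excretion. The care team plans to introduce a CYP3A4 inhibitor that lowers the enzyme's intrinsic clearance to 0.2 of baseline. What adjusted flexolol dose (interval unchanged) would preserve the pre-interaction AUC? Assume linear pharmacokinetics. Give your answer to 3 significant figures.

75.2 mg

CYP3A4: 0.78 × 0.2 = 0.156
Other: 0.22 (unchanged)
Relative clearance = 0.156 + 0.22 = 0.376.
To maintain the same steady-state level, dose must scale with clearance: new dose = 200 × 0.376 = 75.2 mg.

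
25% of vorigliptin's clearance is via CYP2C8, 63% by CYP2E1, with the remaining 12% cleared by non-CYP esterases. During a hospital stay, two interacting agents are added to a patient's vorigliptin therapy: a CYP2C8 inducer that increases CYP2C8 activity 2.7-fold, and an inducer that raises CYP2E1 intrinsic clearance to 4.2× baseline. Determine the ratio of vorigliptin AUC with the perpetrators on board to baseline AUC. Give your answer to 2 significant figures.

The CYP2C8 pathway (25% of clearance) is boosted to 2.7× activity: 0.25 × 2.7 = 0.675.
The CYP2E1 pathway (63% of clearance) increases to 4.2× activity: 0.63 × 4.2 = 2.646.
The remaining 12% of clearance is unaffected.
CL_new/CL_old = 0.675 + 2.646 + 0.12 = 3.441.
Net AUC ratio = 1 / 3.441 = 0.29.

0.29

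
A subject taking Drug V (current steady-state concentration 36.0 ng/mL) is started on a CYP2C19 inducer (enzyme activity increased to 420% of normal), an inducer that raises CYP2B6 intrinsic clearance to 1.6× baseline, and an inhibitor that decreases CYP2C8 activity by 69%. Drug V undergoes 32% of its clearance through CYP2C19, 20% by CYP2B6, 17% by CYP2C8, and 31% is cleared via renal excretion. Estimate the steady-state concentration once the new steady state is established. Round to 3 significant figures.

17.8 ng/mL

The CYP2C19 pathway (32% of clearance) rises to 4.2× activity: 0.32 × 4.2 = 1.344.
The CYP2B6 pathway (20% of clearance) rises to 1.6× activity: 0.2 × 1.6 = 0.32.
The CYP2C8 pathway (17% of clearance) falls to 0.31× activity: 0.17 × 0.31 = 0.0527.
Non-CYP routes (31%) are unchanged.
CL_new/CL_old = 1.344 + 0.32 + 0.0527 + 0.31 = 2.0267.
Dividing the baseline by the relative clearance: 36.0 / 2.0267 = 17.8 ng/mL.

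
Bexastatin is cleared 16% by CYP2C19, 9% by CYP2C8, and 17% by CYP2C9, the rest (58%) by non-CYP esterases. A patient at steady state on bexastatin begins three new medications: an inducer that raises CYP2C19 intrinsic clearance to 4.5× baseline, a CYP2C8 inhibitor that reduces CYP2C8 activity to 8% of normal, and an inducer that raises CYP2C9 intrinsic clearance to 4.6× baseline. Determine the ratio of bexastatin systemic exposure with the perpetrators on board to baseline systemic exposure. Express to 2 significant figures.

0.48

The CYP2C19 pathway (16% of clearance) increases to 4.5× activity: 0.16 × 4.5 = 0.72.
The CYP2C8 pathway (9% of clearance) is reduced to 0.08× activity: 0.09 × 0.08 = 0.0072.
The CYP2C9 pathway (17% of clearance) increases to 4.6× activity: 0.17 × 4.6 = 0.782.
Non-CYP routes (58%) are unchanged.
Relative clearance = 0.72 + 0.0072 + 0.782 + 0.58 = 2.0892.
Net systemic exposure ratio = 1 / 2.0892 = 0.48.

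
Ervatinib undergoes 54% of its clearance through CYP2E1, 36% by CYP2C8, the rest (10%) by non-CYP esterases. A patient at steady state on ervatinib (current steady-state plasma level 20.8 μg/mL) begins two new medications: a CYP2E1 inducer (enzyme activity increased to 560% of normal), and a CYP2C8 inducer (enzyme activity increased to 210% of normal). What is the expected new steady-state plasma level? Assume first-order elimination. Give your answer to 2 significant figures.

CYP2E1: 0.54 × 5.6 = 3.024
CYP2C8: 0.36 × 2.1 = 0.756
Other: 0.1 (unchanged)
New clearance relative to baseline: 3.024 + 0.756 + 0.1 = 3.88.
Steady-state plasma level ∝ 1/CL: new value = 20.8 / 3.88 = 5.4 μg/mL.

5.4 μg/mL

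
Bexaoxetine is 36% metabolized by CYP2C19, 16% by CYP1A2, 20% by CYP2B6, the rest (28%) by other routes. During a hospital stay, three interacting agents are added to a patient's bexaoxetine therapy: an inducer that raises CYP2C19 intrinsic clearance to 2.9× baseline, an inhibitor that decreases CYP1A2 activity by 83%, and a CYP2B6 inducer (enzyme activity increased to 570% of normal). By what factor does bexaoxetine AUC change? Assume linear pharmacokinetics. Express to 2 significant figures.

The CYP2C19 pathway (36% of clearance) increases to 2.9× activity: 0.36 × 2.9 = 1.044.
The CYP1A2 pathway (16% of clearance) is reduced to 0.17× activity: 0.16 × 0.17 = 0.0272.
The CYP2B6 pathway (20% of clearance) increases to 5.7× activity: 0.2 × 5.7 = 1.14.
Non-CYP routes (28%) are unchanged.
New clearance relative to baseline: 1.044 + 0.0272 + 1.14 + 0.28 = 2.4912.
Net AUC ratio = 1 / 2.4912 = 0.40.

0.40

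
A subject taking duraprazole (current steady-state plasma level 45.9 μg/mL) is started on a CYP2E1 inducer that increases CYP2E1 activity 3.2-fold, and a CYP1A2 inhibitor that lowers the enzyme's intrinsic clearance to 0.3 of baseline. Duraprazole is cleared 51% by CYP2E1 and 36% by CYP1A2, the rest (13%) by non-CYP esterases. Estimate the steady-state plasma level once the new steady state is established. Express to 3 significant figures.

CYP2E1: 0.51 × 3.2 = 1.632
CYP1A2: 0.36 × 0.3 = 0.108
Other: 0.13 (unchanged)
CL_new/CL_old = 1.632 + 0.108 + 0.13 = 1.87.
New steady-state plasma level = 45.9 / 1.87 = 24.5 μg/mL (concentration scales inversely with clearance).

24.5 μg/mL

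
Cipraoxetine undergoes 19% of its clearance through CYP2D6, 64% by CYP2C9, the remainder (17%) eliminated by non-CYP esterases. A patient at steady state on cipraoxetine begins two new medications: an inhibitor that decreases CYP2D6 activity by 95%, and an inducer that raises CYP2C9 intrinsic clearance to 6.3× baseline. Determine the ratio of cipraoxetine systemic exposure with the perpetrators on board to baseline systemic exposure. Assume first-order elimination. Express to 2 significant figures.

The CYP2D6 pathway (19% of clearance) drops to 0.05× activity: 0.19 × 0.05 = 0.0095.
The CYP2C9 pathway (64% of clearance) rises to 6.3× activity: 0.64 × 6.3 = 4.032.
Non-CYP routes (17%) are unchanged.
Relative clearance = 0.0095 + 4.032 + 0.17 = 4.2115.
Net systemic exposure ratio = 1 / 4.2115 = 0.24.

0.24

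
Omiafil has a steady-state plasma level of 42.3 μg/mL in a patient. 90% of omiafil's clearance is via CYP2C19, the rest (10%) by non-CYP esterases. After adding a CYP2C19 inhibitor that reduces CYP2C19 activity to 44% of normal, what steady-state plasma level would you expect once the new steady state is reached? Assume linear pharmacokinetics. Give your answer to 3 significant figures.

The CYP2C19 pathway (90% of clearance) is reduced to 0.44× activity: 0.9 × 0.44 = 0.396.
The remaining 10% of clearance is unaffected.
Relative clearance = 0.396 + 0.1 = 0.496.
With dosing unchanged, steady-state plasma level scales as 1/CL: 42.3 / 0.496 = 85.3 μg/mL.

85.3 μg/mL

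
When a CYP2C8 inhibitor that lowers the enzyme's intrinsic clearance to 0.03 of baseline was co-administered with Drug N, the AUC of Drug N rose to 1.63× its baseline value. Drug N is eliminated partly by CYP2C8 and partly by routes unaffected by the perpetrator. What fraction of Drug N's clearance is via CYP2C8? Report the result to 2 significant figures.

0.40

Let x = fm,CYP2C8. Because AUC ∝ 1/CL, relative clearance fell to 1/1.63 = 0.6135.
Setting x·0.03 + (1 − x) = 0.6135 and solving: x = (0.6135 − 1)/(0.03 − 1) = 0.40.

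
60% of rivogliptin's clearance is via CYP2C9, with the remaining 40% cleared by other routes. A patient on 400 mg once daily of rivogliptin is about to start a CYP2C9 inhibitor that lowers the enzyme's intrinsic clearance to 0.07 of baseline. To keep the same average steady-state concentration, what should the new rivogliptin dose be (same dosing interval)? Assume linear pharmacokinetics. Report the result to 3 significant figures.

The CYP2C9 pathway (60% of clearance) falls to 0.07× activity: 0.6 × 0.07 = 0.042.
The remaining 40% of clearance is unaffected.
New clearance relative to baseline: 0.042 + 0.4 = 0.442.
Exposure is unchanged when dose changes in proportion to clearance. New dose = 400 mg × 0.442 = 177 mg.

177 mg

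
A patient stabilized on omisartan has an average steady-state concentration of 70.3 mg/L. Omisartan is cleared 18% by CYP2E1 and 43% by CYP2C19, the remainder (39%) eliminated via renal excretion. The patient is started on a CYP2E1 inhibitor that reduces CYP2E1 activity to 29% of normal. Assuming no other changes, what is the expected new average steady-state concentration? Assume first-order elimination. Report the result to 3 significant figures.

CYP2E1: 0.18 × 0.29 = 0.0522
CYP2C19: 0.43 (unchanged)
Other: 0.39 (unchanged)
New clearance relative to baseline: 0.0522 + 0.43 + 0.39 = 0.8722.
New average steady-state concentration = baseline ÷ relative clearance = 70.3 / 0.8722 = 80.6 mg/L.

80.6 mg/L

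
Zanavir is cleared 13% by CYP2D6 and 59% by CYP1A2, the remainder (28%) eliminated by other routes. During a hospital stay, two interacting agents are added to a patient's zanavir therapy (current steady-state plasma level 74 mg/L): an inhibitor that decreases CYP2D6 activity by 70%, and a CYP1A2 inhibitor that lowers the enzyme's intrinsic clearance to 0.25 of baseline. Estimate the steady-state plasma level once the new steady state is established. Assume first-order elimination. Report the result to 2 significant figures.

1.6 × 10² mg/L

CYP2D6: 0.13 × 0.3 = 0.039
CYP1A2: 0.59 × 0.25 = 0.1475
Other: 0.28 (unchanged)
New clearance relative to baseline: 0.039 + 0.1475 + 0.28 = 0.4665.
Steady-state plasma level ∝ 1/CL: new value = 74 / 0.4665 = 1.6 × 10² mg/L.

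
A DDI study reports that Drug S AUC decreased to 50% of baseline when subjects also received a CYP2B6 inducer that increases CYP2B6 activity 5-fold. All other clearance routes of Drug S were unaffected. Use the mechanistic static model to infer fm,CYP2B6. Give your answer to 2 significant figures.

CL'/CL = 1 / 0.500 = 2
5·fm + (1 − fm) = 2
fm = (2 − 1) / (5 − 1) = 0.25

0.25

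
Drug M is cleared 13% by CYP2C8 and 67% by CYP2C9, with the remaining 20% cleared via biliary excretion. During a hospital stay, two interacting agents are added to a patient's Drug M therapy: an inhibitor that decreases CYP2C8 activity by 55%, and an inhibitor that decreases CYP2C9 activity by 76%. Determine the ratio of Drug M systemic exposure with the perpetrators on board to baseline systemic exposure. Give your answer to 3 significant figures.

The CYP2C8 pathway (13% of clearance) drops to 0.45× activity: 0.13 × 0.45 = 0.0585.
The CYP2C9 pathway (67% of clearance) drops to 0.24× activity: 0.67 × 0.24 = 0.1608.
The remaining 20% of clearance is unaffected.
CL_new/CL_old = 0.0585 + 0.1608 + 0.2 = 0.4193.
Systemic exposure ∝ 1/CL: fold-change = 1 / 0.4193 = 2.38.

2.38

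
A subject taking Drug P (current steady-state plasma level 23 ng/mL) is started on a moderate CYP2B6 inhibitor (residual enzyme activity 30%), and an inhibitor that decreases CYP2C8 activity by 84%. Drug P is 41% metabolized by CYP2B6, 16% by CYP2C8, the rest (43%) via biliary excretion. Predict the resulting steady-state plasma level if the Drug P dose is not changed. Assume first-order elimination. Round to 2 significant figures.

40 ng/mL

CYP2B6: 0.41 × 0.3 = 0.123
CYP2C8: 0.16 × 0.16 = 0.0256
Other: 0.43 (unchanged)
CL_new/CL_old = 0.123 + 0.0256 + 0.43 = 0.5786.
Dividing the baseline by the relative clearance: 23 / 0.5786 = 40 ng/mL.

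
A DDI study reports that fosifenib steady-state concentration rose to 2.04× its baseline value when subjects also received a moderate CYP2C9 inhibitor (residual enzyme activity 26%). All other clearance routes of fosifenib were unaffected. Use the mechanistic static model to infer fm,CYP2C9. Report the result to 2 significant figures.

0.69

CL'/CL = 1 / 2.04 = 0.4902
0.26·fm + (1 − fm) = 0.4902
fm = (0.4902 − 1) / (0.26 − 1) = 0.69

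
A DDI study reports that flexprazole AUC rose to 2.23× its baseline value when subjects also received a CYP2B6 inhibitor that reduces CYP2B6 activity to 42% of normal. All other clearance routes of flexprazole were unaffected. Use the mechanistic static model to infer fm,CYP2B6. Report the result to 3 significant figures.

0.951

CL'/CL = 1 / 2.23 = 0.4484
0.42·fm + (1 − fm) = 0.4484
fm = (0.4484 − 1) / (0.42 − 1) = 0.951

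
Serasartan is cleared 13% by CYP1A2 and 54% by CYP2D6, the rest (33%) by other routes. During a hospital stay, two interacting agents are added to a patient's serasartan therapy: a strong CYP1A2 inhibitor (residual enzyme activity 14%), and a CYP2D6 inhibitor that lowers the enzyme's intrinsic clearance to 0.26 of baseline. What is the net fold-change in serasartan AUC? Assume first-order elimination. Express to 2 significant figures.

2.0

The CYP1A2 pathway (13% of clearance) drops to 0.14× activity: 0.13 × 0.14 = 0.0182.
The CYP2D6 pathway (54% of clearance) drops to 0.26× activity: 0.54 × 0.26 = 0.1404.
The remaining 33% of clearance is unaffected.
Relative clearance = 0.0182 + 0.1404 + 0.33 = 0.4886.
Because AUC varies inversely with clearance, the combined effect is 1 / 0.4886 = 2.0.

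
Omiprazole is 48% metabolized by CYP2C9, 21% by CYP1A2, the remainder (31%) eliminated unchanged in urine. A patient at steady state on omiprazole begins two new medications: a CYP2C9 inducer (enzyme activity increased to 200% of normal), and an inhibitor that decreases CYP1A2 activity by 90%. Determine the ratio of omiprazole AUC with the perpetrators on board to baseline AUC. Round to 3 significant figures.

0.775

The CYP2C9 pathway (48% of clearance) increases to 2× activity: 0.48 × 2 = 0.96.
The CYP1A2 pathway (21% of clearance) drops to 0.1× activity: 0.21 × 0.1 = 0.021.
The remaining 31% of clearance is unaffected.
CL_new/CL_old = 0.96 + 0.021 + 0.31 = 1.291.
Because AUC varies inversely with clearance, the combined effect is 1 / 1.291 = 0.775.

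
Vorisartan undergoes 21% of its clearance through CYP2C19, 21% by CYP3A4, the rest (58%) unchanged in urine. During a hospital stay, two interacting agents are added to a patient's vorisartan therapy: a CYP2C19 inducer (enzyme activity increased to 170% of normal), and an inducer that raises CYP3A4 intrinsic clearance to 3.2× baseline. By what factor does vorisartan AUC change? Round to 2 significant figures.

The CYP2C19 pathway (21% of clearance) rises to 1.7× activity: 0.21 × 1.7 = 0.357.
The CYP3A4 pathway (21% of clearance) rises to 3.2× activity: 0.21 × 3.2 = 0.672.
Non-CYP routes (58%) are unchanged.
Relative clearance = 0.357 + 0.672 + 0.58 = 1.609.
Because AUC varies inversely with clearance, the combined effect is 1 / 1.609 = 0.62.

0.62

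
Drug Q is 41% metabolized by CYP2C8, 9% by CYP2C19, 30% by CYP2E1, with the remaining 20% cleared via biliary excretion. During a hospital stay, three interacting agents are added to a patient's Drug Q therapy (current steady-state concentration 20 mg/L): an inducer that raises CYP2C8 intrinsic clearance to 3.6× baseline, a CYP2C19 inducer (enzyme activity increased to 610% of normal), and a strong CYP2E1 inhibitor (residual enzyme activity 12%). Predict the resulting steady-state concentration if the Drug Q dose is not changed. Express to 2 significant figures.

8.8 mg/L

CYP2C8: 0.41 × 3.6 = 1.476
CYP2C19: 0.09 × 6.1 = 0.549
CYP2E1: 0.3 × 0.12 = 0.036
Other: 0.2 (unchanged)
New clearance relative to baseline: 1.476 + 0.549 + 0.036 + 0.2 = 2.261.
Steady-state concentration ∝ 1/CL: new value = 20 / 2.261 = 8.8 mg/L.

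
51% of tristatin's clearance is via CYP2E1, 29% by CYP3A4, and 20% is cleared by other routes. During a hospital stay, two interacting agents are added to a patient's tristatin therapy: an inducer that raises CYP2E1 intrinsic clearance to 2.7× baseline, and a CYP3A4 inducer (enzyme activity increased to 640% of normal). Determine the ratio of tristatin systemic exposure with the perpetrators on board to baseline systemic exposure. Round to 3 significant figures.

0.291

CYP2E1: 0.51 × 2.7 = 1.377
CYP3A4: 0.29 × 6.4 = 1.856
Other: 0.2 (unchanged)
New clearance relative to baseline: 1.377 + 1.856 + 0.2 = 3.433.
Because systemic exposure varies inversely with clearance, the combined effect is 1 / 3.433 = 0.291.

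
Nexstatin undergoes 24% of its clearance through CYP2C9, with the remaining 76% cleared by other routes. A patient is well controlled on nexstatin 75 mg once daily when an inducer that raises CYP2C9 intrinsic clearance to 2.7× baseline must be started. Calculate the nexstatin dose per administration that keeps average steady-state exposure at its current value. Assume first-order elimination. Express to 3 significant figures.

106 mg

The CYP2C9 pathway (24% of clearance) rises to 2.7× activity: 0.24 × 2.7 = 0.648.
The remaining 76% of clearance is unaffected.
Relative clearance = 0.648 + 0.76 = 1.408.
Exposure is unchanged when dose changes in proportion to clearance. New dose = 75 mg × 1.408 = 106 mg.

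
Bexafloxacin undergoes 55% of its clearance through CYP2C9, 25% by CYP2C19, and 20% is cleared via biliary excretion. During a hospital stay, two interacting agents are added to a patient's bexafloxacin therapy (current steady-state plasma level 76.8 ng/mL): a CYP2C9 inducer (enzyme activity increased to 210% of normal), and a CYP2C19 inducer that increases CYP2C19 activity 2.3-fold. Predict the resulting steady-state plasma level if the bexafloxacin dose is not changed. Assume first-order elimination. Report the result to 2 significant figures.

The CYP2C9 pathway (55% of clearance) rises to 2.1× activity: 0.55 × 2.1 = 1.155.
The CYP2C19 pathway (25% of clearance) increases to 2.3× activity: 0.25 × 2.3 = 0.575.
Non-CYP routes (20%) are unchanged.
CL_new/CL_old = 1.155 + 0.575 + 0.2 = 1.93.
Dividing the baseline by the relative clearance: 76.8 / 1.93 = 40 ng/mL.

40 ng/mL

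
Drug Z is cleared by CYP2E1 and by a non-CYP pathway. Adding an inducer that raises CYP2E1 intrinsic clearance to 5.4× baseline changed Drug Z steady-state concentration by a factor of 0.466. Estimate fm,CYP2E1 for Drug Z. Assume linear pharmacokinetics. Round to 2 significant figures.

CL'/CL = 1 / 0.466 = 2.146
5.4·fm + (1 − fm) = 2.146
fm = (2.146 − 1) / (5.4 − 1) = 0.26

0.26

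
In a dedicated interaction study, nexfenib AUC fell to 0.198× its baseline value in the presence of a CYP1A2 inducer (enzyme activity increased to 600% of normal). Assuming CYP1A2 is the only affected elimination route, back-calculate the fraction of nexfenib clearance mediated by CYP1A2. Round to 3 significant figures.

Call the CYP1A2 fraction fm. After the interaction, CL_new/CL_old = fm × 6 + (1 − fm).
AUC ratio = 1 / (new CL fraction), so new CL fraction = 1 / 0.198 = 5.051.
fm × 6 + 1 − fm = 5.051  ⇒  fm × (6 − 1) = 4.051  ⇒  fm = 0.810.

0.810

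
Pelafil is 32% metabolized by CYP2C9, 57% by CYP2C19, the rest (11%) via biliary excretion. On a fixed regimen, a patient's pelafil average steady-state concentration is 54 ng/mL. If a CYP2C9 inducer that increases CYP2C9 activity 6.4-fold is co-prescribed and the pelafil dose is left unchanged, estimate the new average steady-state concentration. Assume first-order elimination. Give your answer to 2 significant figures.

The CYP2C9 pathway (32% of clearance) is boosted to 6.4× activity: 0.32 × 6.4 = 2.048.
CYP2C19 (57%) and the residual 11% are unaffected.
Relative clearance = 2.048 + 0.57 + 0.11 = 2.728.
New average steady-state concentration = baseline ÷ relative clearance = 54 / 2.728 = 20 ng/mL.

20 ng/mL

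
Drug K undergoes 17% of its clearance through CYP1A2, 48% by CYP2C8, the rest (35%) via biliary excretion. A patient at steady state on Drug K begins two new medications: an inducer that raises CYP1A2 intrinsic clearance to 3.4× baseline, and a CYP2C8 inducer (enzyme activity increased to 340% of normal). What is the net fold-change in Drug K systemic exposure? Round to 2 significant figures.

The CYP1A2 pathway (17% of clearance) is boosted to 3.4× activity: 0.17 × 3.4 = 0.578.
The CYP2C8 pathway (48% of clearance) increases to 3.4× activity: 0.48 × 3.4 = 1.632.
Non-CYP routes (35%) are unchanged.
New clearance relative to baseline: 0.578 + 1.632 + 0.35 = 2.56.
Net systemic exposure ratio = 1 / 2.56 = 0.39.

0.39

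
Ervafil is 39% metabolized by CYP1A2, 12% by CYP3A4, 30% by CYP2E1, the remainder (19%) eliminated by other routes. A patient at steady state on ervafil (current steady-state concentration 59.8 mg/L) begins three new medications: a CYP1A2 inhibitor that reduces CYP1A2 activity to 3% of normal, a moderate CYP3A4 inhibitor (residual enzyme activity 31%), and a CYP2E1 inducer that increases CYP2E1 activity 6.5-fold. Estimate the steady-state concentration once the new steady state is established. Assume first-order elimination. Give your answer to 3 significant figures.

CYP1A2: 0.39 × 0.03 = 0.0117
CYP3A4: 0.12 × 0.31 = 0.0372
CYP2E1: 0.3 × 6.5 = 1.95
Other: 0.19 (unchanged)
Relative clearance = 0.0117 + 0.0372 + 1.95 + 0.19 = 2.1889.
Steady-state concentration ∝ 1/CL: new value = 59.8 / 2.1889 = 27.3 mg/L.

27.3 mg/L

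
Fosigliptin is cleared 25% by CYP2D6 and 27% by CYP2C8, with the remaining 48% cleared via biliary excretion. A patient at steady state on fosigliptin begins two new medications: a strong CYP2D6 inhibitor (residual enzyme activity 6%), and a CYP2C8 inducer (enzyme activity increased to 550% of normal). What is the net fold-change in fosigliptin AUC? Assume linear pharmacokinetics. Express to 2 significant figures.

0.51

The CYP2D6 pathway (25% of clearance) drops to 0.06× activity: 0.25 × 0.06 = 0.015.
The CYP2C8 pathway (27% of clearance) is boosted to 5.5× activity: 0.27 × 5.5 = 1.485.
The remaining 48% of clearance is unaffected.
New clearance relative to baseline: 0.015 + 1.485 + 0.48 = 1.98.
Because AUC varies inversely with clearance, the combined effect is 1 / 1.98 = 0.51.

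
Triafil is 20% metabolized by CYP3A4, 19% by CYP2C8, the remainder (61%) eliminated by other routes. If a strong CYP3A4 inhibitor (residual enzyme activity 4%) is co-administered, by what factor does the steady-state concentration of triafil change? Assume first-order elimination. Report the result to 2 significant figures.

1.2

The CYP3A4 pathway (20% of clearance) falls to 0.04× activity: 0.2 × 0.04 = 0.008.
CYP2C8 (19%) and the residual 61% are unaffected.
CL_new/CL_old = 0.008 + 0.19 + 0.61 = 0.808.
Steady-state concentration is inversely proportional to clearance, so the fold-change is 1 / 0.808 = 1.2.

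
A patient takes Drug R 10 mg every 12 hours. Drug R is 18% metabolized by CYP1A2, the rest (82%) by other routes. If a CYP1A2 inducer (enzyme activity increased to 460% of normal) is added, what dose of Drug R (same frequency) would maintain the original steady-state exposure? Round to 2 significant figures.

16 mg

The CYP1A2 pathway (18% of clearance) increases to 4.6× activity: 0.18 × 4.6 = 0.828.
Non-CYP routes (82%) are unchanged.
New clearance relative to baseline: 0.828 + 0.82 = 1.648.
Css,avg = (dose rate)/CL, so holding Css fixed requires dose ∝ CL: 10 × 1.648 = 16 mg.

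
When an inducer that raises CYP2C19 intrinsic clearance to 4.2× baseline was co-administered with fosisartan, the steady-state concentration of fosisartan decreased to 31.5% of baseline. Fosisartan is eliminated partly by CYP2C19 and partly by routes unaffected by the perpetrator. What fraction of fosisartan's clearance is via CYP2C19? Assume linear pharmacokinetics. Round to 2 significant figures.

0.68

Let fm be the CYP2C19 fraction. New clearance relative to baseline = fm × 4.2 + (1 − fm).
Steady-state concentration ratio = 1 / (new CL fraction), so new CL fraction = 1 / 0.315 = 3.175.
fm × 4.2 + 1 − fm = 3.175  ⇒  fm × (4.2 − 1) = 2.175  ⇒  fm = 0.68.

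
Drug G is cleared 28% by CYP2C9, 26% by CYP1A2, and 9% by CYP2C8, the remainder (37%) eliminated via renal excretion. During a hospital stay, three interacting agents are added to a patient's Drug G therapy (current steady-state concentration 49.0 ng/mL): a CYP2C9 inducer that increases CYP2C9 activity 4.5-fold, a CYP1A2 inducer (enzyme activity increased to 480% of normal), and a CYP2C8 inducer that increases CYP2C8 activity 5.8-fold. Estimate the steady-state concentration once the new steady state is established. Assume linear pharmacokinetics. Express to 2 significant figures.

CYP2C9: 0.28 × 4.5 = 1.26
CYP1A2: 0.26 × 4.8 = 1.248
CYP2C8: 0.09 × 5.8 = 0.522
Other: 0.37 (unchanged)
CL_new/CL_old = 1.26 + 1.248 + 0.522 + 0.37 = 3.4.
Steady-state concentration ∝ 1/CL: new value = 49.0 / 3.4 = 14 ng/mL.

14 ng/mL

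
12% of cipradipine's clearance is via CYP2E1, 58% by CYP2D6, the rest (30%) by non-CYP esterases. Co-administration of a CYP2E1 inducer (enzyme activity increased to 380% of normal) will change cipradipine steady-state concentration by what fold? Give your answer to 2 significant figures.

0.75

The CYP2E1 pathway (12% of clearance) is boosted to 3.8× activity: 0.12 × 3.8 = 0.456.
CYP2D6 (58%) and the residual 30% are unaffected.
Relative clearance = 0.456 + 0.58 + 0.3 = 1.336.
Since steady-state concentration ∝ 1/CL, the ratio is 1 / 1.336 = 0.75.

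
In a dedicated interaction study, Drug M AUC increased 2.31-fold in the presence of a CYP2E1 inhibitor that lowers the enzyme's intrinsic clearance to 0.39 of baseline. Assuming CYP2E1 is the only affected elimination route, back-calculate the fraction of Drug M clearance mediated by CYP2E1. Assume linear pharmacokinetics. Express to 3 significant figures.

0.930

CL'/CL = 1 / 2.31 = 0.4329
0.39·fm + (1 − fm) = 0.4329
fm = (0.4329 − 1) / (0.39 − 1) = 0.930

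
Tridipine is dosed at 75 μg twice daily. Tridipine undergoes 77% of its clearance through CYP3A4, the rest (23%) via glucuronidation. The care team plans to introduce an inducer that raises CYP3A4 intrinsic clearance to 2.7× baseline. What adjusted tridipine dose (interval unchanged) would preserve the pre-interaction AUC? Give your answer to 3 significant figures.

The CYP3A4 pathway (77% of clearance) increases to 2.7× activity: 0.77 × 2.7 = 2.079.
The remaining 23% of clearance is unaffected.
New clearance relative to baseline: 2.079 + 0.23 = 2.309.
Css,avg = (dose rate)/CL, so holding Css fixed requires dose ∝ CL: 75 × 2.309 = 173 μg.

173 μg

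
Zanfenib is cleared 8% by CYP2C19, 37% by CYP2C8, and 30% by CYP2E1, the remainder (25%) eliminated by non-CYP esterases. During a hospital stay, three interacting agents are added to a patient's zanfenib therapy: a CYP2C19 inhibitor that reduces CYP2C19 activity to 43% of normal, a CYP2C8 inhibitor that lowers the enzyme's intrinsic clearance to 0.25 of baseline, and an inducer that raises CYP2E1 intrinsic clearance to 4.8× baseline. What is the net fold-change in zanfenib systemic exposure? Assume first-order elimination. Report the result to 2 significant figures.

0.55

The CYP2C19 pathway (8% of clearance) falls to 0.43× activity: 0.08 × 0.43 = 0.0344.
The CYP2C8 pathway (37% of clearance) drops to 0.25× activity: 0.37 × 0.25 = 0.0925.
The CYP2E1 pathway (30% of clearance) rises to 4.8× activity: 0.3 × 4.8 = 1.44.
The remaining 25% of clearance is unaffected.
CL_new/CL_old = 0.0344 + 0.0925 + 1.44 + 0.25 = 1.8169.
Because systemic exposure varies inversely with clearance, the combined effect is 1 / 1.8169 = 0.55.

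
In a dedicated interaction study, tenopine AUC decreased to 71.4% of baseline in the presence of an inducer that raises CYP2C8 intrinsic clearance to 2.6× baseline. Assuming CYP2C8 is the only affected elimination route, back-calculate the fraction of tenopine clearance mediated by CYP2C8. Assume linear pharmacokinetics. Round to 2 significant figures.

Write x for the fraction cleared via CYP2C8. The observed AUC change means clearance rose to 1/0.714 = 1.401 of baseline.
Setting x·2.6 + (1 − x) = 1.401 and solving: x = (1.401 − 1)/(2.6 − 1) = 0.25.

0.25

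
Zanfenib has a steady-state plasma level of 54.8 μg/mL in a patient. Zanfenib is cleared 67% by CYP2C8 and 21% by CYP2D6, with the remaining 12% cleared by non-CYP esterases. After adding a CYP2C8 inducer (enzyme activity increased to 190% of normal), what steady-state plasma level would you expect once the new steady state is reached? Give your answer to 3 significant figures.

The CYP2C8 pathway (67% of clearance) is boosted to 1.9× activity: 0.67 × 1.9 = 1.273.
CYP2D6 (21%) and the residual 12% are unaffected.
New clearance relative to baseline: 1.273 + 0.21 + 0.12 = 1.603.
With dosing unchanged, steady-state plasma level scales as 1/CL: 54.8 / 1.603 = 34.2 μg/mL.

34.2 μg/mL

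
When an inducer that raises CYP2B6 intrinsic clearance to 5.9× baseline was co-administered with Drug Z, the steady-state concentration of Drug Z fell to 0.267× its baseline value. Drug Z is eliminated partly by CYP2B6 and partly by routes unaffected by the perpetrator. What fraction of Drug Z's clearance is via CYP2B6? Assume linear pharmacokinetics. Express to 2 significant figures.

0.56

Let fm be the CYP2B6 fraction. New clearance relative to baseline = fm × 5.9 + (1 − fm).
Steady-state concentration ratio = 1 / (new CL fraction), so new CL fraction = 1 / 0.267 = 3.745.
fm × 5.9 + 1 − fm = 3.745  ⇒  fm × (5.9 − 1) = 2.745  ⇒  fm = 0.56.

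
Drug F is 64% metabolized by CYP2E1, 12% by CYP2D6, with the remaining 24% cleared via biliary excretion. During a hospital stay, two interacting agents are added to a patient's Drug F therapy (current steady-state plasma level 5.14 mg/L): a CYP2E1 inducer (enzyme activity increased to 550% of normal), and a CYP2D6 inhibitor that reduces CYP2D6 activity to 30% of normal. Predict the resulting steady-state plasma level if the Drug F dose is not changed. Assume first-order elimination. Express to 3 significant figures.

1.35 mg/L

CYP2E1: 0.64 × 5.5 = 3.52
CYP2D6: 0.12 × 0.3 = 0.036
Other: 0.24 (unchanged)
CL_new/CL_old = 3.52 + 0.036 + 0.24 = 3.796.
Dividing the baseline by the relative clearance: 5.14 / 3.796 = 1.35 mg/L.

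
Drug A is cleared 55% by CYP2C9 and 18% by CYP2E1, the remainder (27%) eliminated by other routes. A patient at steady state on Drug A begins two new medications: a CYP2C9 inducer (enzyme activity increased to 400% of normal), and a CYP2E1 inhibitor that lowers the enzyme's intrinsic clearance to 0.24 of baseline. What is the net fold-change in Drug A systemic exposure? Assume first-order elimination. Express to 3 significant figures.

0.398

The CYP2C9 pathway (55% of clearance) is boosted to 4× activity: 0.55 × 4 = 2.2.
The CYP2E1 pathway (18% of clearance) is reduced to 0.24× activity: 0.18 × 0.24 = 0.0432.
Non-CYP routes (27%) are unchanged.
CL_new/CL_old = 2.2 + 0.0432 + 0.27 = 2.5132.
Systemic exposure ∝ 1/CL: fold-change = 1 / 2.5132 = 0.398.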